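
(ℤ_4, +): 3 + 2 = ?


Operation: addition mod 4
3 + 2 = (a + b) mod 4 with a = 3, b = 2

3 + 2 = 1


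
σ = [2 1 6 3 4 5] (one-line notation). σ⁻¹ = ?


To find σ⁻¹, swap domain and range:
σ(1) = 2 → σ⁻¹(2) = 1
σ(2) = 1 → σ⁻¹(1) = 2
σ(3) = 6 → σ⁻¹(6) = 3
σ(4) = 3 → σ⁻¹(3) = 4
σ(5) = 4 → σ⁻¹(4) = 5
σ(6) = 5 → σ⁻¹(5) = 6

σ⁻¹ = [2 1 4 5 6 3]


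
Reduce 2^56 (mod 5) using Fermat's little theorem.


Fermat's little theorem: if p is prime and gcd(a,p)=1, then a^(p-1) ≡ 1 (mod p)
p = 5 is prime, gcd(2,5) = 1
Reduce exponent: 56 mod 4 = 0
So 2^56 ≡ 2^0 (mod 5)
2^0 = 1

2^56 ≡ 1 (mod 5)


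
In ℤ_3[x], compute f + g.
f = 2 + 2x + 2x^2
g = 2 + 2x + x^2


Add coefficients mod 3:
x^0: 2 + 2 = 1 (mod 3)
x^1: 2 + 2 = 1 (mod 3)
x^2: 2 + 1 = 0 (mod 3)
Result: 1 + x

f + g = 1 + x


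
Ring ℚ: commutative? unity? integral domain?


ℚ is a field: commutative, has unity, every nonzero element is a unit (hence an integral domain)
Commutative: Yes
Integral domain: Yes
Has unity: Yes

ℚ: Commutative=Yes, Unity=Yes


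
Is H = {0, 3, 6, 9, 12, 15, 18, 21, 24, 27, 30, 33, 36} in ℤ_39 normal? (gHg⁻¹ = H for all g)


H = {0, 3, 6, 9, 12, 15, 18, 21, 24, 27, 30, 33, 36} in ℤ_39
ℤ_39 is abelian; every subgroup of an abelian group is normal

Yes, normal subgroup


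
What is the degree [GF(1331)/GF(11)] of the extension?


GF(1331) = GF(11^3), so the extension degree is 3

[GF(1331)/GF(11)] = 3


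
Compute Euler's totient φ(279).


Factor n: 279 = 3^2 × 31
φ(n) = n · ∏(1 - 1/p) over distinct primes p | n
φ(279) = 279 · (1 - 1/3) · (1 - 1/31) = 180

φ(279) = 180


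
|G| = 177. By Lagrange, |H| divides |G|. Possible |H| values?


Lagrange's theorem: |H| divides |G|
|G| = 177
Divisors of 177: 1, 3, 59, 177

Possible subgroup orders: {1, 3, 59, 177}


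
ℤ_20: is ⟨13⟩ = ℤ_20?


g generates ℤ_n iff gcd(g, n) = 1
gcd(13, 20) = 1
Since gcd = 1, 13 is a generator.

Yes, 13 generates ℤ_20


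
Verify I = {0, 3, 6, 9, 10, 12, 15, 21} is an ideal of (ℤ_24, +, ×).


Check ideal conditions for I = {0, 3, 6, 9, 10, 12, 15, 21} in ℤ_24:
(1) I is an additive subgroup? No
(2) For r ∈ ℤ_24 and a ∈ I: r·a ∈ I? No  [counterexample: r=2, a=9, r·a mod 24 = 18 ∉ I]

No, I is not an ideal of ℤ_24


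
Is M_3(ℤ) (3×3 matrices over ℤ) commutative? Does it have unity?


Matrix multiplication is non-commutative for n ≥ 2; the identity matrix I is the unity; singular matrices give zero divisors, so not an integral domain
Commutative: No
Integral domain: No
Has unity: Yes

M_3(ℤ) (3×3 matrices over ℤ): Commutative=No, Unity=Yes


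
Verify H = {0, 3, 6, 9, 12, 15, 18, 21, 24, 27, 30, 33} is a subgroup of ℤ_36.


Subgroup test for H = {0, 3, 6, 9, 12, 15, 18, 21, 24, 27, 30, 33} in (ℤ_36, +):
(1) 0 ∈ H? Yes
(2) Closure: for all a,b ∈ H, (a+b) mod 36 ∈ H? Yes
(3) Inverses: for all a ∈ H, -a mod 36 ∈ H? Yes

Yes, H is a subgroup of ℤ_36


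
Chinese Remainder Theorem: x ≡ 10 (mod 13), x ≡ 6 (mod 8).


m₁ = 13, m₂ = 8, gcd = 1, so CRT applies. M = m₁·m₂ = 104
Let M₁ = M/m₁ = 8, M₂ = M/m₂ = 13
Find y₁ ≡ M₁⁻¹ (mod m₁): 8⁻¹ ≡ 5 (mod 13)
Find y₂ ≡ M₂⁻¹ (mod m₂): 13⁻¹ ≡ 5 (mod 8)
x = a₁·M₁·y₁ + a₂·M₂·y₂ = 10·8·5 + 6·13·5 = 790
Reduce mod 104: x ≡ 62
Check: 62 mod 13 = 10 ✓, 62 mod 8 = 6 ✓

x ≡ 62 (mod 104)


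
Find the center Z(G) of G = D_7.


Z(G) = {g ∈ G | gx = xg for all x ∈ G}
For odd n, Z(D_n) = {e}: no nontrivial rotation commutes with all reflections

Z(D_7) = {e}


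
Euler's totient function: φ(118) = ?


Factor n: 118 = 2 × 59
φ(n) = n · ∏(1 - 1/p) over distinct primes p | n
φ(118) = 118 · (1 - 1/2) · (1 - 1/59) = 58

φ(118) = 58


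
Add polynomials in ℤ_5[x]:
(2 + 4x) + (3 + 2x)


Add coefficients mod 5:
x^0: 2 + 3 = 0 (mod 5)
x^1: 4 + 2 = 1 (mod 5)
Result: x

f + g = x


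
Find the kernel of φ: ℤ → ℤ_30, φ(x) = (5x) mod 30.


Kernel = preimage of identity
ker(φ) = {x ∈ ℤ : 5x ≡ 0 (mod 30)}. gcd(5,30) = 5, so 5x ≡ 0 (mod 30) ⟺ x ≡ 0 (mod 30/5 = 6). Hence ker(φ) = 6ℤ

ker(φ) = 6ℤ


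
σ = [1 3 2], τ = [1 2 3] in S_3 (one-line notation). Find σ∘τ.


σ∘τ: apply τ first, then σ
1 →τ 1 →σ 1
2 →τ 2 →σ 3
3 →τ 3 →σ 2

σ∘τ = [1 3 2]


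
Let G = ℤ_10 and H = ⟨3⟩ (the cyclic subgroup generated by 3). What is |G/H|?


|⟨3⟩| = n / gcd(3, 10) = 10 / 1 = 10
H is normal (ℤ_10 is abelian).
|G/H| = |G| / |H| = 10 / 10 = 1

|G/H| = 1


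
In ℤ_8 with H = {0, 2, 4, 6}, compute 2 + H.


2 + H = {2 + h (mod 8) : h ∈ H}
2+0=2, 2+2=4, 2+4=6, 2+6=0
2 + H = {0, 2, 4, 6} = 0 + H

2 + H = {0, 2, 4, 6}


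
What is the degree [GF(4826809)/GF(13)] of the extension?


GF(4826809) = GF(13^6), so the extension degree is 6

[GF(4826809)/GF(13)] = 6


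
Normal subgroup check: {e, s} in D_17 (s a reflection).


H = {e, s} in D_17 (s a reflection)
r·s·r⁻¹ = sr⁻² ≠ s for n ≥ 3, so {e, s} is not closed under conjugation

No, not a normal subgroup


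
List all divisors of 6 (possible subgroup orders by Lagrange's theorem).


Lagrange's theorem: |H| divides |G|
|G| = 6
Divisors of 6: 1, 2, 3, 6

Possible subgroup orders: {1, 2, 3, 6}


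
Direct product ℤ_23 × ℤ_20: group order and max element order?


|ℤ_23 × ℤ_20| = 23 × 20 = 460
Max element order = lcm(23,20) = 460
Cyclic? Yes (gcd=1)

|ℤ_23×ℤ_20| = 460, max element order = 460


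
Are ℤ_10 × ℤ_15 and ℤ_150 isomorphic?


Comparing ℤ_10 × ℤ_15 and ℤ_150:
gcd(10,15) = 5 ≠ 1. Max element order in ℤ_10×ℤ_15 is lcm(10,15) = 30 < 150, so it has no element of order 150

No, ℤ_10 × ℤ_15 ≇ ℤ_150


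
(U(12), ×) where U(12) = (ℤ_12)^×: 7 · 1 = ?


Operation: multiplication mod 12
7 · 1 = (a × b) mod 12 with a = 7, b = 1

7 · 1 = 7


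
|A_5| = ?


|A_n| = n!/2 (even permutations)
|A_5| = 5!/2 = 120/2 = 60

|A_5| = 60


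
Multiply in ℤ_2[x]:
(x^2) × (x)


Expand and collect like terms; reduce coefficients mod 2:
x^0: 0·0 = 0 ≡ 0 (mod 2)
x^1: 0·1 + 0·0 = 0 ≡ 0 (mod 2)
x^2: 0·1 + 1·0 = 0 ≡ 0 (mod 2)
x^3: 1·1 = 1 ≡ 1 (mod 2)
Result: x^3

f · g = x^3


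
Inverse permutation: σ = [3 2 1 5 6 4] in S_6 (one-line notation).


To find σ⁻¹, swap domain and range:
σ(1) = 3 → σ⁻¹(3) = 1
σ(2) = 2 → σ⁻¹(2) = 2
σ(3) = 1 → σ⁻¹(1) = 3
σ(4) = 5 → σ⁻¹(5) = 4
σ(5) = 6 → σ⁻¹(6) = 5
σ(6) = 4 → σ⁻¹(4) = 6

σ⁻¹ = [3 2 1 6 4 5]


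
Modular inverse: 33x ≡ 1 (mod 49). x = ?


Use the extended Euclidean algorithm to write 1 = 33·s + 49·t; then s mod 49 is the inverse.
Euclidean algorithm:
  33 = 0·49 + 33
  49 = 1·33 + 16
  33 = 2·16 + 1
  16 = 16·1 + 0
gcd(33,49) = 1
Back-substitution gives: 33·(3) + 49·(-2) = 1
So 33⁻¹ ≡ 3 ≡ 3 (mod 49)
Check: 33 × 3 = 99 ≡ 1 (mod 49) ✓

33⁻¹ ≡ 3 (mod 49)


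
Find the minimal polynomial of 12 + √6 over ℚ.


Let α = 12 + √6. Then α - 12 = √6, so (α - 12)² = 6, giving α² - 24α + 138 = 0. Degree 2 and α ∉ ℚ, so this is the minimal polynomial.

Minimal polynomial: x² - 24x + 138


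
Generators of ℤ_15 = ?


g generates ℤ_n iff gcd(g,n) = 1
Checking each g ∈ {1,...,14}:
gcd(1,15) = 1
gcd(2,15) = 1
gcd(3,15) = 3
gcd(4,15) = 1
gcd(5,15) = 5
gcd(6,15) = 3
gcd(7,15) = 1
gcd(8,15) = 1
gcd(9,15) = 3
gcd(10,15) = 5
gcd(11,15) = 1
gcd(12,15) = 3
gcd(13,15) = 1
gcd(14,15) = 1
Generators: {1, 2, 4, 7, 8, 11, 13, 14}
Number of generators = φ(15) = 8

Generators of ℤ_15 = {1, 2, 4, 7, 8, 11, 13, 14}


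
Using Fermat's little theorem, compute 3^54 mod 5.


Fermat's little theorem: if p is prime and gcd(a,p)=1, then a^(p-1) ≡ 1 (mod p)
p = 5 is prime, gcd(3,5) = 1
Reduce exponent: 54 mod 4 = 2
So 3^54 ≡ 3^2 (mod 5)
3^2 mod 5 = 4

3^54 ≡ 4 (mod 5)


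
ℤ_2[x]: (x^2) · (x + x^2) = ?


Expand and collect like terms; reduce coefficients mod 2:
x^0: 0·0 = 0 ≡ 0 (mod 2)
x^1: 0·1 + 0·0 = 0 ≡ 0 (mod 2)
x^2: 0·1 + 0·1 + 1·0 = 0 ≡ 0 (mod 2)
x^3: 0·1 + 1·1 = 1 ≡ 1 (mod 2)
x^4: 1·1 = 1 ≡ 1 (mod 2)
Result: x^3 + x^4

f · g = x^3 + x^4


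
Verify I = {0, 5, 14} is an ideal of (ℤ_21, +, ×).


Check ideal conditions for I = {0, 5, 14} in ℤ_21:
(1) I is an additive subgroup? No
(2) For r ∈ ℤ_21 and a ∈ I: r·a ∈ I? No  [counterexample: r=2, a=5, r·a mod 21 = 10 ∉ I]

No, I is not an ideal of ℤ_21


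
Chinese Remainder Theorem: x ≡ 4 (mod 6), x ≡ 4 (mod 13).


m₁ = 6, m₂ = 13, gcd = 1, so CRT applies. M = m₁·m₂ = 78
Let M₁ = M/m₁ = 13, M₂ = M/m₂ = 6
Find y₁ ≡ M₁⁻¹ (mod m₁): 13⁻¹ ≡ 1 (mod 6)
Find y₂ ≡ M₂⁻¹ (mod m₂): 6⁻¹ ≡ 11 (mod 13)
x = a₁·M₁·y₁ + a₂·M₂·y₂ = 4·13·1 + 4·6·11 = 316
Reduce mod 78: x ≡ 4
Check: 4 mod 6 = 4 ✓, 4 mod 13 = 4 ✓

x ≡ 4 (mod 78)


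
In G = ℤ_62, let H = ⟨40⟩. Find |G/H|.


|⟨40⟩| = n / gcd(40, 62) = 62 / 2 = 31
H is normal (ℤ_62 is abelian).
|G/H| = |G| / |H| = 62 / 31 = 2

|G/H| = 2


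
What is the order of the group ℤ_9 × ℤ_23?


|A × B| = |A| · |B|
|ℤ_9 × ℤ_23| = 9 × 23 = 207

|ℤ_9 × ℤ_23| = 207


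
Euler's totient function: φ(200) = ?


Factor n: 200 = 2^3 × 5^2
φ(n) = n · ∏(1 - 1/p) over distinct primes p | n
φ(200) = 200 · (1 - 1/2) · (1 - 1/5) = 80

φ(200) = 80


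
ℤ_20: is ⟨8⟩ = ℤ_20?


g generates ℤ_n iff gcd(g, n) = 1
gcd(8, 20) = 4
Since gcd = 4 ≠ 1, ⟨8⟩ has order 5 < 20, so 8 is not a generator.

No, 8 does not generate ℤ_20


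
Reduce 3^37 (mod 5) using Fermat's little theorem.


Fermat's little theorem: if p is prime and gcd(a,p)=1, then a^(p-1) ≡ 1 (mod p)
p = 5 is prime, gcd(3,5) = 1
Reduce exponent: 37 mod 4 = 1
So 3^37 ≡ 3^1 (mod 5)
3^1 mod 5 = 3

3^37 ≡ 3 (mod 5)


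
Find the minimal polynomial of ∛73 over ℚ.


∛73 satisfies x³ - 73 = 0, irreducible over ℚ (no rational root; 73 is not a perfect cube)

Minimal polynomial: x³ - 73


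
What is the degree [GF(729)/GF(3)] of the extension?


GF(729) = GF(3^6), so the extension degree is 6

[GF(729)/GF(3)] = 6


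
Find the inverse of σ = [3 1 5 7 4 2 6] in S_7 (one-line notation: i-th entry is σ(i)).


To find σ⁻¹, swap domain and range:
σ(1) = 3 → σ⁻¹(3) = 1
σ(2) = 1 → σ⁻¹(1) = 2
σ(3) = 5 → σ⁻¹(5) = 3
σ(4) = 7 → σ⁻¹(7) = 4
σ(5) = 4 → σ⁻¹(4) = 5
σ(6) = 2 → σ⁻¹(2) = 6
σ(7) = 6 → σ⁻¹(6) = 7

σ⁻¹ = [2 6 1 5 3 7 4]


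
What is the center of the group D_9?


Z(G) = {g ∈ G | gx = xg for all x ∈ G}
For odd n, Z(D_n) = {e}: no nontrivial rotation commutes with all reflections

Z(D_9) = {e}


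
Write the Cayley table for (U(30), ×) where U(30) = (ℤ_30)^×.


Elements: {1, 7, 11, 13, 17, 19, 23, 29}
Operation: multiplication mod 30
Entry (a, b) = (a × b) mod 30

Cayley table:
   |  1 |  7 | 11 | 13 | 17 | 19 | 23 | 29
 1 |  1 |  7 | 11 | 13 | 17 | 19 | 23 | 29
 7 |  7 | 19 | 17 |  1 | 29 | 13 | 11 | 23
11 | 11 | 17 |  1 | 23 |  7 | 29 | 13 | 19
13 | 13 |  1 | 23 | 19 | 11 |  7 | 29 | 17
17 | 17 | 29 |  7 | 11 | 19 | 23 |  1 | 13
19 | 19 | 13 | 29 |  7 | 23 |  1 | 17 | 11
23 | 23 | 11 | 13 | 29 |  1 | 17 | 19 |  7
29 | 29 | 23 | 19 | 17 | 13 | 11 |  7 |  1


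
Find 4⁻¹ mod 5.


Use the extended Euclidean algorithm to write 1 = 4·s + 5·t; then s mod 5 is the inverse.
Euclidean algorithm:
  4 = 0·5 + 4
  5 = 1·4 + 1
  4 = 4·1 + 0
gcd(4,5) = 1
Back-substitution gives: 4·(-1) + 5·(1) = 1
So 4⁻¹ ≡ -1 ≡ 4 (mod 5)
Check: 4 × 4 = 16 ≡ 1 (mod 5) ✓

4⁻¹ ≡ 4 (mod 5)


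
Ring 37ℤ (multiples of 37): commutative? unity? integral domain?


37ℤ is a commutative ring under +,× but has no multiplicative identity (1 ∉ 37ℤ); it has no zero divisors, but without unity it is not an integral domain
Commutative: Yes
Integral domain: No
Has unity: No

37ℤ (multiples of 37): Commutative=Yes, Unity=No


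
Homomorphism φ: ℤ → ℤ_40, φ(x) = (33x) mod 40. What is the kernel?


Kernel = preimage of identity
ker(φ) = {x ∈ ℤ : 33x ≡ 0 (mod 40)}. gcd(33,40) = 1, so 33x ≡ 0 (mod 40) ⟺ x ≡ 0 (mod 40/1 = 40). Hence ker(φ) = 40ℤ

ker(φ) = 40ℤ


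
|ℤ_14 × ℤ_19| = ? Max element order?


|ℤ_14 × ℤ_19| = 14 × 19 = 266
Max element order = lcm(14,19) = 266
Cyclic? Yes (gcd=1)

|ℤ_14×ℤ_19| = 266, max element order = 266


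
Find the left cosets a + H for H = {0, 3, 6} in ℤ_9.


H = {0, 3, 6}, |H| = 3
Number of cosets = |G|/|H| = 9/3 = 3
0 + H = {0, 3, 6}
1 + H = {1, 4, 7}
2 + H = {2, 5, 8}

Cosets: 0+H={0,3,6}; 1+H={1,4,7}; 2+H={2,5,8}


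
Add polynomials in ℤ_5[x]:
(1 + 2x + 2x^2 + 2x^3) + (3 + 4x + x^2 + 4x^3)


Add coefficients mod 5:
x^0: 1 + 3 = 4 (mod 5)
x^1: 2 + 4 = 1 (mod 5)
x^2: 2 + 1 = 3 (mod 5)
x^3: 2 + 4 = 1 (mod 5)
Result: 4 + x + 3x^2 + x^3

f + g = 4 + x + 3x^2 + x^3


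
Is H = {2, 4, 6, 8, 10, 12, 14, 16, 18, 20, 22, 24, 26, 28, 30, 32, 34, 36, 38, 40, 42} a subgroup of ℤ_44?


Subgroup test for H = {2, 4, 6, 8, 10, 12, 14, 16, 18, 20, 22, 24, 26, 28, 30, 32, 34, 36, 38, 40, 42} in (ℤ_44, +):
(1) 0 ∈ H? No
(2) Closure: for all a,b ∈ H, (a+b) mod 44 ∈ H? No  [counterexample: 2 + 42 = 0 ∉ H]
(3) Inverses: for all a ∈ H, -a mod 44 ∈ H? Yes

No, H is not a subgroup of ℤ_44


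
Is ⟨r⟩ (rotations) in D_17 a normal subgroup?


H = ⟨r⟩ (rotations) in D_17
The rotation subgroup ⟨r⟩ has index 2 in D_17, so it is normal

Yes, normal subgroup


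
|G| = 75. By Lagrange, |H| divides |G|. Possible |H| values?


Lagrange's theorem: |H| divides |G|
|G| = 75
Divisors of 75: 1, 3, 5, 15, 25, 75

Possible subgroup orders: {1, 3, 5, 15, 25, 75}


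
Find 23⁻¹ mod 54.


Use the extended Euclidean algorithm to write 1 = 23·s + 54·t; then s mod 54 is the inverse.
Euclidean algorithm:
  23 = 0·54 + 23
  54 = 2·23 + 8
  23 = 2·8 + 7
  8 = 1·7 + 1
  7 = 7·1 + 0
gcd(23,54) = 1
Back-substitution gives: 23·(-7) + 54·(3) = 1
So 23⁻¹ ≡ -7 ≡ 47 (mod 54)
Check: 23 × 47 = 1081 ≡ 1 (mod 54) ✓

23⁻¹ ≡ 47 (mod 54)


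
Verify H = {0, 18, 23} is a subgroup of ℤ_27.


Subgroup test for H = {0, 18, 23} in (ℤ_27, +):
(1) 0 ∈ H? Yes
(2) Closure: for all a,b ∈ H, (a+b) mod 27 ∈ H? No  [counterexample: 18 + 18 = 9 ∉ H]
(3) Inverses: for all a ∈ H, -a mod 27 ∈ H? No

No, H is not a subgroup of ℤ_27


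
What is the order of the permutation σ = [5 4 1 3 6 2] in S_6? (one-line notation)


Cycle decomposition: (1 5 6 2 4 3)
Cycle lengths: 6
Order = lcm(6) = 6

ord(σ) = 6


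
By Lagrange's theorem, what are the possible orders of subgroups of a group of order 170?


Lagrange's theorem: |H| divides |G|
|G| = 170
Divisors of 170: 1, 2, 5, 10, 17, 34, 85, 170

Possible subgroup orders: {1, 2, 5, 10, 17, 34, 85, 170}


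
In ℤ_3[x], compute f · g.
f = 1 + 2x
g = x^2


Expand and collect like terms; reduce coefficients mod 3:
x^0: 1·0 = 0 ≡ 0 (mod 3)
x^1: 1·0 + 2·0 = 0 ≡ 0 (mod 3)
x^2: 1·1 + 2·0 = 1 ≡ 1 (mod 3)
x^3: 2·1 = 2 ≡ 2 (mod 3)
Result: x^2 + 2x^3

f · g = x^2 + 2x^3


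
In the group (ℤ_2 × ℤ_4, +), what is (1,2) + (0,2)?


Operation: componentwise addition mod (2, 4)
(1,2) + (0,2) = ((a₁+b₁) mod 2, (a₂+b₂) mod 4) with a = (1,2), b = (0,2)

(1,2) + (0,2) = (1,0)


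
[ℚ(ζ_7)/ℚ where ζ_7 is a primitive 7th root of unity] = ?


[ℚ(ζ_n):ℚ] = deg Φ_n(x) = φ(n). Here φ(7) = 6

[ℚ(ζ_7)/ℚ where ζ_7 is a primitive 7th root of unity] = 6


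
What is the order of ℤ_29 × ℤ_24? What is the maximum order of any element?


|ℤ_29 × ℤ_24| = 29 × 24 = 696
Max element order = lcm(29,24) = 696
Cyclic? Yes (gcd=1)

|ℤ_29×ℤ_24| = 696, max element order = 696


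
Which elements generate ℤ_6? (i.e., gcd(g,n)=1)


g generates ℤ_n iff gcd(g,n) = 1
Checking each g ∈ {1,...,5}:
gcd(1,6) = 1
gcd(2,6) = 2
gcd(3,6) = 3
gcd(4,6) = 2
gcd(5,6) = 1
Generators: {1, 5}
Number of generators = φ(6) = 2

Generators of ℤ_6 = {1, 5}


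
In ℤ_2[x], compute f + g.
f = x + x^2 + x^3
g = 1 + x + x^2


Add coefficients mod 2:
x^0: 0 + 1 = 1 (mod 2)
x^1: 1 + 1 = 0 (mod 2)
x^2: 1 + 1 = 0 (mod 2)
x^3: 1 + 0 = 1 (mod 2)
Result: 1 + x^3

f + g = 1 + x^3


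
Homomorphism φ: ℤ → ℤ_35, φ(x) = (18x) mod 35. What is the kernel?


Kernel = preimage of identity
ker(φ) = {x ∈ ℤ : 18x ≡ 0 (mod 35)}. gcd(18,35) = 1, so 18x ≡ 0 (mod 35) ⟺ x ≡ 0 (mod 35/1 = 35). Hence ker(φ) = 35ℤ

ker(φ) = 35ℤ


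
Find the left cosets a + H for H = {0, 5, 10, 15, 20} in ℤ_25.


H = {0, 5, 10, 15, 20}, |H| = 5
Number of cosets = |G|/|H| = 25/5 = 5
0 + H = {0, 5, 10, 15, 20}
1 + H = {1, 6, 11, 16, 21}
2 + H = {2, 7, 12, 17, 22}
3 + H = {3, 8, 13, 18, 23}
4 + H = {4, 9, 14, 19, 24}

Cosets: 0+H={0,5,10,15,20}; 1+H={1,6,11,16,21}; 2+H={2,7,12,17,22}; 3+H={3,8,13,18,23}; 4+H={4,9,14,19,24}


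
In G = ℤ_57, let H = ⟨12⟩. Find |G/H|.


|⟨12⟩| = n / gcd(12, 57) = 57 / 3 = 19
H is normal (ℤ_57 is abelian).
|G/H| = |G| / |H| = 57 / 19 = 3

|G/H| = 3


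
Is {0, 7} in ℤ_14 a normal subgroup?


H = {0, 7} in ℤ_14
ℤ_14 is abelian; every subgroup of an abelian group is normal

Yes, normal subgroup


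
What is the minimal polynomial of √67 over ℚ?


√67 satisfies x² - 67 = 0, irreducible over ℚ since 67 is squarefree

Minimal polynomial: x² - 67


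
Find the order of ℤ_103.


ℤ_n has n elements.

|ℤ_103| = 103


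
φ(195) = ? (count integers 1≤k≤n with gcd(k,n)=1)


Factor n: 195 = 3 × 5 × 13
φ(n) = n · ∏(1 - 1/p) over distinct primes p | n
φ(195) = 195 · (1 - 1/3) · (1 - 1/5) · (1 - 1/13) = 96

φ(195) = 96


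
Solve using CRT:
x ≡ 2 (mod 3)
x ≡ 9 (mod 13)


m₁ = 3, m₂ = 13, gcd = 1, so CRT applies. M = m₁·m₂ = 39
Let M₁ = M/m₁ = 13, M₂ = M/m₂ = 3
Find y₁ ≡ M₁⁻¹ (mod m₁): 13⁻¹ ≡ 1 (mod 3)
Find y₂ ≡ M₂⁻¹ (mod m₂): 3⁻¹ ≡ 9 (mod 13)
x = a₁·M₁·y₁ + a₂·M₂·y₂ = 2·13·1 + 9·3·9 = 269
Reduce mod 39: x ≡ 35
Check: 35 mod 3 = 2 ✓, 35 mod 13 = 9 ✓

x ≡ 35 (mod 39)


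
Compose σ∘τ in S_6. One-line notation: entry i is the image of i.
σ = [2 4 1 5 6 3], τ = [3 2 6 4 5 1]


σ∘τ: apply τ first, then σ
1 →τ 3 →σ 1
2 →τ 2 →σ 4
3 →τ 6 →σ 3
4 →τ 4 →σ 5
5 →τ 5 →σ 6
6 →τ 1 →σ 2

σ∘τ = [1 4 3 5 6 2]


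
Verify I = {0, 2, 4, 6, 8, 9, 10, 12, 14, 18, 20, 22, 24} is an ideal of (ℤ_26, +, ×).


Check ideal conditions for I = {0, 2, 4, 6, 8, 9, 10, 12, 14, 18, 20, 22, 24} in ℤ_26:
(1) I is an additive subgroup? No
(2) For r ∈ ℤ_26 and a ∈ I: r·a ∈ I? No  [counterexample: r=2, a=8, r·a mod 26 = 16 ∉ I]

No, I is not an ideal of ℤ_26


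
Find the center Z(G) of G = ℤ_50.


Z(G) = {g ∈ G | gx = xg for all x ∈ G}
ℤ_50 is abelian, so Z(G) = G

Z(ℤ_50) = ℤ_50


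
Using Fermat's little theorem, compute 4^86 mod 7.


Fermat's little theorem: if p is prime and gcd(a,p)=1, then a^(p-1) ≡ 1 (mod p)
p = 7 is prime, gcd(4,7) = 1
Reduce exponent: 86 mod 6 = 2
So 4^86 ≡ 4^2 (mod 7)
4^2 mod 7 = 2

4^86 ≡ 2 (mod 7)


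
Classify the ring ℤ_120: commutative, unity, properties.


ℤ_120 is a commutative ring with unity 1; 120 = 2×60 is composite, so 2·60 ≡ 0 gives zero divisors (not an integral domain)
Commutative: Yes
Integral domain: No
Has unity: Yes

ℤ_120: Commutative=Yes, Unity=Yes


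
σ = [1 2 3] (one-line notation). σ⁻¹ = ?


To find σ⁻¹, swap domain and range:
σ(1) = 1 → σ⁻¹(1) = 1
σ(2) = 2 → σ⁻¹(2) = 2
σ(3) = 3 → σ⁻¹(3) = 3

σ⁻¹ = [1 2 3]


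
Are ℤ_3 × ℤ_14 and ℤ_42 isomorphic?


Comparing ℤ_3 × ℤ_14 and ℤ_42:
gcd(3,14) = 1, so ℤ_3 × ℤ_14 ≅ ℤ_42 (CRT)

Yes, ℤ_3 × ℤ_14 ≅ ℤ_42


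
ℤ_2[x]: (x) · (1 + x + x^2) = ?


Expand and collect like terms; reduce coefficients mod 2:
x^0: 0·1 = 0 ≡ 0 (mod 2)
x^1: 0·1 + 1·1 = 1 ≡ 1 (mod 2)
x^2: 0·1 + 1·1 = 1 ≡ 1 (mod 2)
x^3: 1·1 = 1 ≡ 1 (mod 2)
Result: x + x^2 + x^3

f · g = x + x^2 + x^3


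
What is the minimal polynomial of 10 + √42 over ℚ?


Let α = 10 + √42. Then α - 10 = √42, so (α - 10)² = 42, giving α² - 20α + 58 = 0. Degree 2 and α ∉ ℚ, so this is the minimal polynomial.

Minimal polynomial: x² - 20x + 58


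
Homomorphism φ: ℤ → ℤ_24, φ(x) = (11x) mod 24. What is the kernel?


Kernel = preimage of identity
ker(φ) = {x ∈ ℤ : 11x ≡ 0 (mod 24)}. gcd(11,24) = 1, so 11x ≡ 0 (mod 24) ⟺ x ≡ 0 (mod 24/1 = 24). Hence ker(φ) = 24ℤ

ker(φ) = 24ℤ


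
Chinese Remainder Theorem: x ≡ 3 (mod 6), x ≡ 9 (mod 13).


m₁ = 6, m₂ = 13, gcd = 1, so CRT applies. M = m₁·m₂ = 78
Let M₁ = M/m₁ = 13, M₂ = M/m₂ = 6
Find y₁ ≡ M₁⁻¹ (mod m₁): 13⁻¹ ≡ 1 (mod 6)
Find y₂ ≡ M₂⁻¹ (mod m₂): 6⁻¹ ≡ 11 (mod 13)
x = a₁·M₁·y₁ + a₂·M₂·y₂ = 3·13·1 + 9·6·11 = 633
Reduce mod 78: x ≡ 9
Check: 9 mod 6 = 3 ✓, 9 mod 13 = 9 ✓

x ≡ 9 (mod 78)


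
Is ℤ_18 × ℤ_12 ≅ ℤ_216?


Comparing ℤ_18 × ℤ_12 and ℤ_216:
gcd(18,12) = 6 ≠ 1. Max element order in ℤ_18×ℤ_12 is lcm(18,12) = 36 < 216, so it has no element of order 216

No, ℤ_18 × ℤ_12 ≇ ℤ_216


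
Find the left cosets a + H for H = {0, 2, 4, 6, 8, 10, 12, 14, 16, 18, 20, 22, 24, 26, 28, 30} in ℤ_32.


H = {0, 2, 4, 6, 8, 10, 12, 14, 16, 18, 20, 22, 24, 26, 28, 30}, |H| = 16
Number of cosets = |G|/|H| = 32/16 = 2
0 + H = {0, 2, 4, 6, 8, 10, 12, 14, 16, 18, 20, 22, 24, 26, 28, 30}
1 + H = {1, 3, 5, 7, 9, 11, 13, 15, 17, 19, 21, 23, 25, 27, 29, 31}

Cosets: 0+H={0,2,4,6,8,10,12,14,16,18,20,22,24,26,28,30}; 1+H={1,3,5,7,9,11,13,15,17,19,21,23,25,27,29,31}


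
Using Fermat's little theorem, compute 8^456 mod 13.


Fermat's little theorem: if p is prime and gcd(a,p)=1, then a^(p-1) ≡ 1 (mod p)
p = 13 is prime, gcd(8,13) = 1
Reduce exponent: 456 mod 12 = 0
So 8^456 ≡ 8^0 (mod 13)
8^0 = 1

8^456 ≡ 1 (mod 13)


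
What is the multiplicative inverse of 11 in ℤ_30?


Use the extended Euclidean algorithm to write 1 = 11·s + 30·t; then s mod 30 is the inverse.
Euclidean algorithm:
  11 = 0·30 + 11
  30 = 2·11 + 8
  11 = 1·8 + 3
  8 = 2·3 + 2
  3 = 1·2 + 1
  2 = 2·1 + 0
gcd(11,30) = 1
Back-substitution gives: 11·(11) + 30·(-4) = 1
So 11⁻¹ ≡ 11 ≡ 11 (mod 30)
Check: 11 × 11 = 121 ≡ 1 (mod 30) ✓

11⁻¹ ≡ 11 (mod 30)


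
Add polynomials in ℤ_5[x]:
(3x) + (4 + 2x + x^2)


Add coefficients mod 5:
x^0: 0 + 4 = 4 (mod 5)
x^1: 3 + 2 = 0 (mod 5)
x^2: 0 + 1 = 1 (mod 5)
Result: 4 + x^2

f + g = 4 + x^2


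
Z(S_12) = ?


Z(G) = {g ∈ G | gx = xg for all x ∈ G}
S_n is non-abelian for n ≥ 3; Z(S_12) is trivial

Z(S_12) = {e}


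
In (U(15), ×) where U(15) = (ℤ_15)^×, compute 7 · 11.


Operation: multiplication mod 15
7 · 11 = (a × b) mod 15 with a = 7, b = 11

7 · 11 = 2


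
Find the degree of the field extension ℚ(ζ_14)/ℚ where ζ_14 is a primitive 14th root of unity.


[ℚ(ζ_n):ℚ] = deg Φ_n(x) = φ(n). Here φ(14) = 6

[ℚ(ζ_14)/ℚ where ζ_14 is a primitive 14th root of unity] = 6


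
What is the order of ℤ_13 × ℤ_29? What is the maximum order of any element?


|ℤ_13 × ℤ_29| = 13 × 29 = 377
Max element order = lcm(13,29) = 377
Cyclic? Yes (gcd=1)

|ℤ_13×ℤ_29| = 377, max element order = 377


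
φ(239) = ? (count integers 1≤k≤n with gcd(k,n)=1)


Factor n: 239 = 239
φ(n) = n · ∏(1 - 1/p) over distinct primes p | n
φ(239) = 239 · (1 - 1/239) = 238

φ(239) = 238


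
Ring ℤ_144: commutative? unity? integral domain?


ℤ_144 is a commutative ring with unity 1; 144 = 2×72 is composite, so 2·72 ≡ 0 gives zero divisors (not an integral domain)
Commutative: Yes
Integral domain: No
Has unity: Yes

ℤ_144: Commutative=Yes, Unity=Yes


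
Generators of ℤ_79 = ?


g generates ℤ_n iff gcd(g,n) = 1
Prime factors of 79: 79
Generators are g ∈ {1,...,78} not divisible by any of these primes.
Generators: {1, 2, 3, 4, 5, 6, 7, 8, 9, 10, 11, 12, 13, 14, 15, 16, 17, 18, 19, 20, 21, 22, 23, 24, 25, 26, 27, 28, 29, 30, 31, 32, 33, 34, 35, 36, 37, 38, 39, 40, 41, 42, 43, 44, 45, 46, 47, 48, 49, 50, 51, 52, 53, 54, 55, 56, 57, 58, 59, 60, 61, 62, 63, 64, 65, 66, 67, 68, 69, 70, 71, 72, 73, 74, 75, 76, 77, 78}
Number of generators = φ(79) = 78

Generators of ℤ_79 = {1, 2, 3, 4, 5, 6, 7, 8, 9, 10, 11, 12, 13, 14, 15, 16, 17, 18, 19, 20, 21, 22, 23, 24, 25, 26, 27, 28, 29, 30, 31, 32, 33, 34, 35, 36, 37, 38, 39, 40, 41, 42, 43, 44, 45, 46, 47, 48, 49, 50, 51, 52, 53, 54, 55, 56, 57, 58, 59, 60, 61, 62, 63, 64, 65, 66, 67, 68, 69, 70, 71, 72, 73, 74, 75, 76, 77, 78}


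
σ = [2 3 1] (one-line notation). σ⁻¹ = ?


To find σ⁻¹, swap domain and range:
σ(1) = 2 → σ⁻¹(2) = 1
σ(2) = 3 → σ⁻¹(3) = 2
σ(3) = 1 → σ⁻¹(1) = 3

σ⁻¹ = [3 1 2]


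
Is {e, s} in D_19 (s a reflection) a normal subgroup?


H = {e, s} in D_19 (s a reflection)
r·s·r⁻¹ = sr⁻² ≠ s for n ≥ 3, so {e, s} is not closed under conjugation

No, not a normal subgroup


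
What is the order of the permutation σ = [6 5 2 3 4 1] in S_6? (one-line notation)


Cycle decomposition: (1 6) (2 5 4 3)
Cycle lengths: 2, 4
Order = lcm(2, 4) = 4

ord(σ) = 4


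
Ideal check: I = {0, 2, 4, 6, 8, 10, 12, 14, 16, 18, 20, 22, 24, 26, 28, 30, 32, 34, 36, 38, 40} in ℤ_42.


Check ideal conditions for I = {0, 2, 4, 6, 8, 10, 12, 14, 16, 18, 20, 22, 24, 26, 28, 30, 32, 34, 36, 38, 40} in ℤ_42:
(1) I is an additive subgroup? Yes
(2) For r ∈ ℤ_42 and a ∈ I: r·a ∈ I? Yes

Yes, I is an ideal of ℤ_42


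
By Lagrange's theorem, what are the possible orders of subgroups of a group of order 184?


Lagrange's theorem: |H| divides |G|
|G| = 184
Divisors of 184: 1, 2, 4, 8, 23, 46, 92, 184

Possible subgroup orders: {1, 2, 4, 8, 23, 46, 92, 184}


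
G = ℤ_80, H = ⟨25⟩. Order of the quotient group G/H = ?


|⟨25⟩| = n / gcd(25, 80) = 80 / 5 = 16
H is normal (ℤ_80 is abelian).
|G/H| = |G| / |H| = 80 / 16 = 5

|G/H| = 5


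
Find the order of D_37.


|D_n| = 2n (n rotations and n reflections)
|D_37| = 2×37 = 74

|D_37| = 74


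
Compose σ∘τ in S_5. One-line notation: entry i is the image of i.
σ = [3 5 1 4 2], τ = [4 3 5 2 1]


σ∘τ: apply τ first, then σ
1 →τ 4 →σ 4
2 →τ 3 →σ 1
3 →τ 5 →σ 2
4 →τ 2 →σ 5
5 →τ 1 →σ 3

σ∘τ = [4 1 2 5 3]


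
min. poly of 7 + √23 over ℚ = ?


Let α = 7 + √23. Then α - 7 = √23, so (α - 7)² = 23, giving α² - 14α + 26 = 0. Degree 2 and α ∉ ℚ, so this is the minimal polynomial.

Minimal polynomial: x² - 14x + 26


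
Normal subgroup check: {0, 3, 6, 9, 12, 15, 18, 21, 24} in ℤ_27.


H = {0, 3, 6, 9, 12, 15, 18, 21, 24} in ℤ_27
ℤ_27 is abelian; every subgroup of an abelian group is normal

Yes, normal subgroup


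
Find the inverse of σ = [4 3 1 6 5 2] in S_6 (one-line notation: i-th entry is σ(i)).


To find σ⁻¹, swap domain and range:
σ(1) = 4 → σ⁻¹(4) = 1
σ(2) = 3 → σ⁻¹(3) = 2
σ(3) = 1 → σ⁻¹(1) = 3
σ(4) = 6 → σ⁻¹(6) = 4
σ(5) = 5 → σ⁻¹(5) = 5
σ(6) = 2 → σ⁻¹(2) = 6

σ⁻¹ = [3 6 2 1 5 4]


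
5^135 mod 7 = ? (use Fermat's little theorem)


Fermat's little theorem: if p is prime and gcd(a,p)=1, then a^(p-1) ≡ 1 (mod p)
p = 7 is prime, gcd(5,7) = 1
Reduce exponent: 135 mod 6 = 3
So 5^135 ≡ 5^3 (mod 7)
5^3 mod 7 = 6

5^135 ≡ 6 (mod 7)


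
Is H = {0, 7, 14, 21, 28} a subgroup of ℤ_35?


Subgroup test for H = {0, 7, 14, 21, 28} in (ℤ_35, +):
(1) 0 ∈ H? Yes
(2) Closure: for all a,b ∈ H, (a+b) mod 35 ∈ H? Yes
(3) Inverses: for all a ∈ H, -a mod 35 ∈ H? Yes

Yes, H is a subgroup of ℤ_35


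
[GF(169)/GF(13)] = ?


GF(169) = GF(13^2), so the extension degree is 2

[GF(169)/GF(13)] = 2


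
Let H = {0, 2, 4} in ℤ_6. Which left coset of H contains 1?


1 + H = {1 + h (mod 6) : h ∈ H}
1+0=1, 1+2=3, 1+4=5

1 + H = {1, 3, 5}


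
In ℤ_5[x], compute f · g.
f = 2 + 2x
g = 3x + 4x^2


Expand and collect like terms; reduce coefficients mod 5:
x^0: 2·0 = 0 ≡ 0 (mod 5)
x^1: 2·3 + 2·0 = 6 ≡ 1 (mod 5)
x^2: 2·4 + 2·3 = 14 ≡ 4 (mod 5)
x^3: 2·4 = 8 ≡ 3 (mod 5)
Result: x + 4x^2 + 3x^3

f · g = x + 4x^2 + 3x^3


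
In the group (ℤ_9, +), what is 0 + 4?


Operation: addition mod 9
0 + 4 = (a + b) mod 9 with a = 0, b = 4

0 + 4 = 4


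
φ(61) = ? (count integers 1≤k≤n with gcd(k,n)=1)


Factor n: 61 = 61
φ(n) = n · ∏(1 - 1/p) over distinct primes p | n
φ(61) = 61 · (1 - 1/61) = 60

φ(61) = 60


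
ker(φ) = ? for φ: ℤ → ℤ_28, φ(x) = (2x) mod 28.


Kernel = preimage of identity
ker(φ) = {x ∈ ℤ : 2x ≡ 0 (mod 28)}. gcd(2,28) = 2, so 2x ≡ 0 (mod 28) ⟺ x ≡ 0 (mod 28/2 = 14). Hence ker(φ) = 14ℤ

ker(φ) = 14ℤ


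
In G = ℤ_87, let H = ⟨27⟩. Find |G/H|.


|⟨27⟩| = n / gcd(27, 87) = 87 / 3 = 29
H is normal (ℤ_87 is abelian).
|G/H| = |G| / |H| = 87 / 29 = 3

|G/H| = 3


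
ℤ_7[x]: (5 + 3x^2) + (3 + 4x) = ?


Add coefficients mod 7:
x^0: 5 + 3 = 1 (mod 7)
x^1: 0 + 4 = 4 (mod 7)
x^2: 3 + 0 = 3 (mod 7)
Result: 1 + 4x + 3x^2

f + g = 1 + 4x + 3x^2


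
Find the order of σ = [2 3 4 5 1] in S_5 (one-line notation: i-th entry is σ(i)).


Cycle decomposition: (1 2 3 4 5)
Cycle lengths: 5
Order = lcm(5) = 5

ord(σ) = 5


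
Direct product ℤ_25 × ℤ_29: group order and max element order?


|ℤ_25 × ℤ_29| = 25 × 29 = 725
Max element order = lcm(25,29) = 725
Cyclic? Yes (gcd=1)

|ℤ_25×ℤ_29| = 725, max element order = 725


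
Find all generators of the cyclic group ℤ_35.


g generates ℤ_n iff gcd(g,n) = 1
Prime factors of 35: 5, 7
Generators are g ∈ {1,...,34} not divisible by any of these primes.
Generators: {1, 2, 3, 4, 6, 8, 9, 11, 12, 13, 16, 17, 18, 19, 22, 23, 24, 26, 27, 29, 31, 32, 33, 34}
Number of generators = φ(35) = 24

Generators of ℤ_35 = {1, 2, 3, 4, 6, 8, 9, 11, 12, 13, 16, 17, 18, 19, 22, 23, 24, 26, 27, 29, 31, 32, 33, 34}


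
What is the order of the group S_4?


|S_n| = n! (number of permutations of n symbols)
|S_4| = 4! = 24

|S_4| = 24


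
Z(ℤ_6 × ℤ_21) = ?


Z(G) = {g ∈ G | gx = xg for all x ∈ G}
Direct product of abelian groups is abelian, so Z(G) = G

Z(ℤ_6 × ℤ_21) = ℤ_6 × ℤ_21


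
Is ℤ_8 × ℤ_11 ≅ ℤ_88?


Comparing ℤ_8 × ℤ_11 and ℤ_88:
gcd(8,11) = 1, so ℤ_8 × ℤ_11 ≅ ℤ_88 (CRT)

Yes, ℤ_8 × ℤ_11 ≅ ℤ_88


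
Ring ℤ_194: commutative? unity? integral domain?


ℤ_194 is a commutative ring with unity 1; 194 = 2×97 is composite, so 2·97 ≡ 0 gives zero divisors (not an integral domain)
Commutative: Yes
Integral domain: No
Has unity: Yes

ℤ_194: Commutative=Yes, Unity=Yes


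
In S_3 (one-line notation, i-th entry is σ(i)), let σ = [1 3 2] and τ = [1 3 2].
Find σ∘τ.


σ∘τ: apply τ first, then σ
1 →τ 1 →σ 1
2 →τ 3 →σ 2
3 →τ 2 →σ 3

σ∘τ = [1 2 3]


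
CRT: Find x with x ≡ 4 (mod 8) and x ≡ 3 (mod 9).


m₁ = 8, m₂ = 9, gcd = 1, so CRT applies. M = m₁·m₂ = 72
Let M₁ = M/m₁ = 9, M₂ = M/m₂ = 8
Find y₁ ≡ M₁⁻¹ (mod m₁): 9⁻¹ ≡ 1 (mod 8)
Find y₂ ≡ M₂⁻¹ (mod m₂): 8⁻¹ ≡ 8 (mod 9)
x = a₁·M₁·y₁ + a₂·M₂·y₂ = 4·9·1 + 3·8·8 = 228
Reduce mod 72: x ≡ 12
Check: 12 mod 8 = 4 ✓, 12 mod 9 = 3 ✓

x ≡ 12 (mod 72)


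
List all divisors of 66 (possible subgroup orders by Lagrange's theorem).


Lagrange's theorem: |H| divides |G|
|G| = 66
Divisors of 66: 1, 2, 3, 6, 11, 22, 33, 66

Possible subgroup orders: {1, 2, 3, 6, 11, 22, 33, 66}


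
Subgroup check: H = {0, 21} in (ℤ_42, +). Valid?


Subgroup test for H = {0, 21} in (ℤ_42, +):
(1) 0 ∈ H? Yes
(2) Closure: for all a,b ∈ H, (a+b) mod 42 ∈ H? Yes
(3) Inverses: for all a ∈ H, -a mod 42 ∈ H? Yes

Yes, H is a subgroup of ℤ_42


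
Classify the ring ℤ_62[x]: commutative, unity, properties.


ℤ_62 has zero divisors (2·31 ≡ 0), and these lift to constant zero divisors in ℤ_62[x]; so not an integral domain
Commutative: Yes
Integral domain: No
Has unity: Yes

ℤ_62[x]: Commutative=Yes, Unity=Yes


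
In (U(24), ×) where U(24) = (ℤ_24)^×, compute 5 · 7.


Operation: multiplication mod 24
5 · 7 = (a × b) mod 24 with a = 5, b = 7

5 · 7 = 11


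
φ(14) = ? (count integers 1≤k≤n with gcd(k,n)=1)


φ(n) = count of k ∈ {1,...,n} with gcd(k,n)=1
Coprimes to 14: {1, 3, 5, 9, 11, 13}
Count: 6

φ(14) = 6


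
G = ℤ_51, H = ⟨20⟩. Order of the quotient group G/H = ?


|⟨20⟩| = n / gcd(20, 51) = 51 / 1 = 51
H is normal (ℤ_51 is abelian).
|G/H| = |G| / |H| = 51 / 51 = 1

|G/H| = 1


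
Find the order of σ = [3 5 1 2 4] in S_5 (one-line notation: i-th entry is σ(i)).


Cycle decomposition: (1 3) (2 5 4)
Cycle lengths: 2, 3
Order = lcm(2, 3) = 6

ord(σ) = 6


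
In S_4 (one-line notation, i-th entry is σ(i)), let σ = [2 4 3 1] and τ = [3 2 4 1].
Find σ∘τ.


σ∘τ: apply τ first, then σ
1 →τ 3 →σ 3
2 →τ 2 →σ 4
3 →τ 4 →σ 1
4 →τ 1 →σ 2

σ∘τ = [3 4 1 2]


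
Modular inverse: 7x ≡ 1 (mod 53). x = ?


Use the extended Euclidean algorithm to write 1 = 7·s + 53·t; then s mod 53 is the inverse.
Euclidean algorithm:
  7 = 0·53 + 7
  53 = 7·7 + 4
  7 = 1·4 + 3
  4 = 1·3 + 1
  3 = 3·1 + 0
gcd(7,53) = 1
Back-substitution gives: 7·(-15) + 53·(2) = 1
So 7⁻¹ ≡ -15 ≡ 38 (mod 53)
Check: 7 × 38 = 266 ≡ 1 (mod 53) ✓

7⁻¹ ≡ 38 (mod 53)


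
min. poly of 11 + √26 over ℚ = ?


Let α = 11 + √26. Then α - 11 = √26, so (α - 11)² = 26, giving α² - 22α + 95 = 0. Degree 2 and α ∉ ℚ, so this is the minimal polynomial.

Minimal polynomial: x² - 22x + 95


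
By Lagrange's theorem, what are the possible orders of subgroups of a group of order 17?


Lagrange's theorem: |H| divides |G|
|G| = 17
Divisors of 17: 1, 17

Possible subgroup orders: {1, 17}


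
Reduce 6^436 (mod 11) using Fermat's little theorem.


Fermat's little theorem: if p is prime and gcd(a,p)=1, then a^(p-1) ≡ 1 (mod p)
p = 11 is prime, gcd(6,11) = 1
Reduce exponent: 436 mod 10 = 6
So 6^436 ≡ 6^6 (mod 11)
6^6 mod 11 = 5

6^436 ≡ 5 (mod 11)


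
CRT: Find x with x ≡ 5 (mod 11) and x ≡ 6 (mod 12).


m₁ = 11, m₂ = 12, gcd = 1, so CRT applies. M = m₁·m₂ = 132
Let M₁ = M/m₁ = 12, M₂ = M/m₂ = 11
Find y₁ ≡ M₁⁻¹ (mod m₁): 12⁻¹ ≡ 1 (mod 11)
Find y₂ ≡ M₂⁻¹ (mod m₂): 11⁻¹ ≡ 11 (mod 12)
x = a₁·M₁·y₁ + a₂·M₂·y₂ = 5·12·1 + 6·11·11 = 786
Reduce mod 132: x ≡ 126
Check: 126 mod 11 = 5 ✓, 126 mod 12 = 6 ✓

x ≡ 126 (mod 132)


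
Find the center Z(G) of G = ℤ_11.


Z(G) = {g ∈ G | gx = xg for all x ∈ G}
ℤ_11 is abelian, so Z(G) = G

Z(ℤ_11) = ℤ_11


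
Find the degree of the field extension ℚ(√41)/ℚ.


√41 has minimal polynomial x² - 41 (irreducible over ℚ since 41 is squarefree)

[ℚ(√41)/ℚ] = 2


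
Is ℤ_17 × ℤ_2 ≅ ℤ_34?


Comparing ℤ_17 × ℤ_2 and ℤ_34:
gcd(17,2) = 1, so ℤ_17 × ℤ_2 ≅ ℤ_34 (CRT)

Yes, ℤ_17 × ℤ_2 ≅ ℤ_34


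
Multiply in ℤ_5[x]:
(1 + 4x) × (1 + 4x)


Expand and collect like terms; reduce coefficients mod 5:
x^0: 1·1 = 1 ≡ 1 (mod 5)
x^1: 1·4 + 4·1 = 8 ≡ 3 (mod 5)
x^2: 4·4 = 16 ≡ 1 (mod 5)
Result: 1 + 3x + x^2

f · g = 1 + 3x + x^2


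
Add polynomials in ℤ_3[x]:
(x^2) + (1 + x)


Add coefficients mod 3:
x^0: 0 + 1 = 1 (mod 3)
x^1: 0 + 1 = 1 (mod 3)
x^2: 1 + 0 = 1 (mod 3)
Result: 1 + x + x^2

f + g = 1 + x + x^2


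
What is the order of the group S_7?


|S_n| = n! (number of permutations of n symbols)
|S_7| = 7! = 5040

|S_7| = 5040


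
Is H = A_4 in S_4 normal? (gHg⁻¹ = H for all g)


H = A_4 in S_4
A_4 has index 2 in S_4, and every subgroup of index 2 is normal

Yes, normal subgroup


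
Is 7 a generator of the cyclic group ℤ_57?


g generates ℤ_n iff gcd(g, n) = 1
gcd(7, 57) = 1
Since gcd = 1, 7 is a generator.

Yes, 7 generates ℤ_57


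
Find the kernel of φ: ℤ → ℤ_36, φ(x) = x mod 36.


Kernel = preimage of identity
ker(φ) = {x ∈ ℤ : x ≡ 0 (mod 36)} = 36ℤ = {0, ±36, ±72, ...}

ker(φ) = 36ℤ


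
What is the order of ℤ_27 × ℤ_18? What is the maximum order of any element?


|ℤ_27 × ℤ_18| = 27 × 18 = 486
Max element order = lcm(27,18) = 54
Cyclic? No (gcd=9)

|ℤ_27×ℤ_18| = 486, max element order = 54


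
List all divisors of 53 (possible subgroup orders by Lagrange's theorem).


Lagrange's theorem: |H| divides |G|
|G| = 53
Divisors of 53: 1, 53

Possible subgroup orders: {1, 53}


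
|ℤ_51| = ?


ℤ_n has n elements.

|ℤ_51| = 51


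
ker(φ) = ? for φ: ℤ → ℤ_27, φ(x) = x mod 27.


Kernel = preimage of identity
ker(φ) = {x ∈ ℤ : x ≡ 0 (mod 27)} = 27ℤ = {0, ±27, ±54, ...}

ker(φ) = 27ℤ


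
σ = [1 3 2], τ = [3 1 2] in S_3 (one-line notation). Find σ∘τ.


σ∘τ: apply τ first, then σ
1 →τ 3 →σ 2
2 →τ 1 →σ 1
3 →τ 2 →σ 3

σ∘τ = [2 1 3]


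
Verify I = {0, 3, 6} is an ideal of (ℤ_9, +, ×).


Check ideal conditions for I = {0, 3, 6} in ℤ_9:
(1) I is an additive subgroup? Yes
(2) For r ∈ ℤ_9 and a ∈ I: r·a ∈ I? Yes

Yes, I is an ideal of ℤ_9


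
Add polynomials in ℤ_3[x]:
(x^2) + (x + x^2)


Add coefficients mod 3:
x^0: 0 + 0 = 0 (mod 3)
x^1: 0 + 1 = 1 (mod 3)
x^2: 1 + 1 = 2 (mod 3)
Result: x + 2x^2

f + g = x + 2x^2


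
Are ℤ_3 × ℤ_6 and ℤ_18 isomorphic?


Comparing ℤ_3 × ℤ_6 and ℤ_18:
gcd(3,6) = 3 ≠ 1. Max element order in ℤ_3×ℤ_6 is lcm(3,6) = 6 < 18, so it has no element of order 18

No, ℤ_3 × ℤ_6 ≇ ℤ_18


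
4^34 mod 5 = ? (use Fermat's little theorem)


Fermat's little theorem: if p is prime and gcd(a,p)=1, then a^(p-1) ≡ 1 (mod p)
p = 5 is prime, gcd(4,5) = 1
Reduce exponent: 34 mod 4 = 2
So 4^34 ≡ 4^2 (mod 5)
4^2 mod 5 = 1

4^34 ≡ 1 (mod 5)


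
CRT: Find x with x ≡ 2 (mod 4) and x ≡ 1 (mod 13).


m₁ = 4, m₂ = 13, gcd = 1, so CRT applies. M = m₁·m₂ = 52
Let M₁ = M/m₁ = 13, M₂ = M/m₂ = 4
Find y₁ ≡ M₁⁻¹ (mod m₁): 13⁻¹ ≡ 1 (mod 4)
Find y₂ ≡ M₂⁻¹ (mod m₂): 4⁻¹ ≡ 10 (mod 13)
x = a₁·M₁·y₁ + a₂·M₂·y₂ = 2·13·1 + 1·4·10 = 66
Reduce mod 52: x ≡ 14
Check: 14 mod 4 = 2 ✓, 14 mod 13 = 1 ✓

x ≡ 14 (mod 52)


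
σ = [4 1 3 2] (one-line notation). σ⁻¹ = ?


To find σ⁻¹, swap domain and range:
σ(1) = 4 → σ⁻¹(4) = 1
σ(2) = 1 → σ⁻¹(1) = 2
σ(3) = 3 → σ⁻¹(3) = 3
σ(4) = 2 → σ⁻¹(2) = 4

σ⁻¹ = [2 4 3 1]


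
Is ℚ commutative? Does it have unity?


ℚ is a field: commutative, has unity, every nonzero element is a unit (hence an integral domain)
Commutative: Yes
Integral domain: Yes
Has unity: Yes

ℚ: Commutative=Yes, Unity=Yes


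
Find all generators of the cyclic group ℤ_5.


g generates ℤ_n iff gcd(g,n) = 1
Checking each g ∈ {1,...,4}:
gcd(1,5) = 1
gcd(2,5) = 1
gcd(3,5) = 1
gcd(4,5) = 1
Generators: {1, 2, 3, 4}
Number of generators = φ(5) = 4

Generators of ℤ_5 = {1, 2, 3, 4}
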